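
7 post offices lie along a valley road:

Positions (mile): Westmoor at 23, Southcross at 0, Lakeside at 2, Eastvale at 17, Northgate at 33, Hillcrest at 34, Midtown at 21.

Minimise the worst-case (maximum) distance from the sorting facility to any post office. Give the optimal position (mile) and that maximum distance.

location 17, max distance 17

The 1-center on a line is the midpoint of the two extreme points: leftmost at 0, rightmost at 34.
Optimal location = (0 + 34)/2 = 17; maximum distance = (34 − 0)/2 = 17.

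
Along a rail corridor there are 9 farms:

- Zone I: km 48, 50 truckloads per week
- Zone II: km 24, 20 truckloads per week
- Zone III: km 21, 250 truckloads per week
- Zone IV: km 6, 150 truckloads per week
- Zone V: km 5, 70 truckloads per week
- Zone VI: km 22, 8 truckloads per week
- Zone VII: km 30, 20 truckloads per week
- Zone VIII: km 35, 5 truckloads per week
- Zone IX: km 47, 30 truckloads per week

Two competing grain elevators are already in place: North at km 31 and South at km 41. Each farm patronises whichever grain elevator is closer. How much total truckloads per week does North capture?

523

The indifferent point is the midpoint (31+41)/2 = 36; farms left of it (closer to North at 31) go to North, those right go to South.
  Zone V at 5 (w=70) → North
  Zone IV at 6 (w=150) → North
  Zone III at 21 (w=250) → North
  Zone VI at 22 (w=8) → North
  Zone II at 24 (w=20) → North
  Zone VII at 30 (w=20) → North
  Zone VIII at 35 (w=5) → North
  Zone IX at 47 (w=30) → South
  Zone I at 48 (w=50) → South
North captures 523; South captures 80.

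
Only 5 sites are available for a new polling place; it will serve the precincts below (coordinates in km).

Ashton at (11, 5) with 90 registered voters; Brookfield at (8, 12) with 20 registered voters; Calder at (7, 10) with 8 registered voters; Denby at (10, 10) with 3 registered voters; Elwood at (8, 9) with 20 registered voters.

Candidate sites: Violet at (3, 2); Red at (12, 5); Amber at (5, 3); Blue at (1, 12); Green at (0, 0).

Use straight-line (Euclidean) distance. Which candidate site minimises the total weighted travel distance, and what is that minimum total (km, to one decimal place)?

Total weighted distance at each candidate:
  Violet (3, 2): total = 1268.1
  Red (12, 5): total = 437.1
  Amber (5, 3): total = 977.2
  Blue (1, 12): total = 1469.2
  Green (0, 0): total = 1756.8
Minimum is at Red with total 437.1 km.

Red, total 437.1 km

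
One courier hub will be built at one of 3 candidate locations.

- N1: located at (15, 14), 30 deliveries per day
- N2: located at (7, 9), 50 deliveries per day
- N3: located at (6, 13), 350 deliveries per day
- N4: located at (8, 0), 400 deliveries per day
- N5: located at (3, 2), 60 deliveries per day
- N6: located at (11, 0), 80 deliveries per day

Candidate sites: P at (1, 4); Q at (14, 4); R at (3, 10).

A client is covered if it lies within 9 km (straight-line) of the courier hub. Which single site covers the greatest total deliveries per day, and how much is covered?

Coverage radius r = 9 km; a point is covered iff (Δx)²+(Δy)² ≤ 9² = 81.
  P (1, 4): covers {N2, N4, N5} → 510
  Q (14, 4): covers {N2, N4, N6} → 530
  R (3, 10): covers {N2, N3, N5} → 460
Maximum coverage at Q: 530 deliveries per day.

Q, covering 530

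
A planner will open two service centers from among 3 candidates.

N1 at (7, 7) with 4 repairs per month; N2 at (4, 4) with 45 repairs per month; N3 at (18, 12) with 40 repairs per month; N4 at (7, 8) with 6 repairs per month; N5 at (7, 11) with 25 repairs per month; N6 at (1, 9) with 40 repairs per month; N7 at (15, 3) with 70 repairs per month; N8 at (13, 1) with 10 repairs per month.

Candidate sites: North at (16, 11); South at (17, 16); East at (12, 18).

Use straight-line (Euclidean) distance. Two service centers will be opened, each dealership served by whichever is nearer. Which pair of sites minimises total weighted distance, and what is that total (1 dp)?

{North, East}, total 2263.2

Evaluate every pair (each demand assigned to the nearer of the two):
  {North, East}: total = 2263.2
  {North, South}: total = 2310.0
  {South, East}: total = 2865.5
Best pair: {North, East} with total 2263.2.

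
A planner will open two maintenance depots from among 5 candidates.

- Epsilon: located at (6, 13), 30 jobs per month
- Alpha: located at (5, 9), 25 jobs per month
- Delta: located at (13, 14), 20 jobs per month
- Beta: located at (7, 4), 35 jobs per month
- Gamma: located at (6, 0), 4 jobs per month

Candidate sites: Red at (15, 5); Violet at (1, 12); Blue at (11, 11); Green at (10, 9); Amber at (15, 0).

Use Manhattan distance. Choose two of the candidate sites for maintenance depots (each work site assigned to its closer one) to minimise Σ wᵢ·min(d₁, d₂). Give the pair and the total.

{Blue, Green}, total 767

Evaluate every pair (each demand assigned to the nearer of the two):
  {Blue, Green}: total = 767
  {Violet, Green}: total = 797
  {Green, Amber}: total = 841
  {Red, Green}: total = 857
  {Red, Blue}: total = 881
  {Violet, Blue}: total = 904
  {Blue, Amber}: total = 931
  {Red, Violet}: total = 946
  {Violet, Amber}: total = 1091
  {Red, Amber}: total = 1431
Best pair: {Blue, Green} with total 767.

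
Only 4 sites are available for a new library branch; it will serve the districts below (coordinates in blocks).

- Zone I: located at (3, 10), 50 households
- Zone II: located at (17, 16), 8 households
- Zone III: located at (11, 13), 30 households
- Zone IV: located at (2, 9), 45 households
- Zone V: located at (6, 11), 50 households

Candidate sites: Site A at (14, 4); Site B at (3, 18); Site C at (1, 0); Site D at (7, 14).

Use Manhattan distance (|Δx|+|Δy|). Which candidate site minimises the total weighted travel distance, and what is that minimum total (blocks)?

Site D, total 1296 blocks

Total weighted distance at each candidate:
  Site A (14, 4): total = 2845
  Site B (3, 18): total = 1868
  Site C (1, 0): total = 2796
  Site D (7, 14): total = 1296
Minimum is at Site D with total 1296 blocks.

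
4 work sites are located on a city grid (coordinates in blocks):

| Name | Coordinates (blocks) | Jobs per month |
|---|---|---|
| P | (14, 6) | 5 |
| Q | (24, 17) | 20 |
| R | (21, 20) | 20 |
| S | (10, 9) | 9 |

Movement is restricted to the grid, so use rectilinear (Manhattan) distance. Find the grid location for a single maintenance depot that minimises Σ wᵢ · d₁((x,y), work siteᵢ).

Manhattan distance separates: Σwᵢ(|x−xᵢ|+|y−yᵢ|) = Σwᵢ|x−xᵢ| + Σwᵢ|y−yᵢ|, so x and y are optimised independently as 1-D weighted medians.
Total weight W = 54; half = 27.
x-coordinate, sorted with cumulative weight:
  x=10 (S, w=9) cum 9
  x=14 (P, w=5) cum 14
  x=21 (R, w=20) cum 34  ← median
  x=24 (Q, w=20) cum 54
⇒ x* = 21
y-coordinate, sorted with cumulative weight:
  y=6 (P, w=5) cum 5
  y=9 (S, w=9) cum 14
  y=17 (Q, w=20) cum 34  ← median
  y=20 (R, w=20) cum 54
⇒ y* = 17

(21, 17)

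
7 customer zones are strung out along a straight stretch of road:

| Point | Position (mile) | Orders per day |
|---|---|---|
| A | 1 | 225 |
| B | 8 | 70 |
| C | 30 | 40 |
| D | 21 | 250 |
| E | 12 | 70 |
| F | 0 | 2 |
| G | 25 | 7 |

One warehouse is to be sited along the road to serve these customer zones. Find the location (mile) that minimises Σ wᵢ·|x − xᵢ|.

For a sum of weighted absolute distances on a line, the optimum is the weighted median (not the mean). Total weight W = 664; half-weight = 332.
Sort by position and accumulate weight:
  mile 0 (F, w=2) → cum 2
  mile 1 (A, w=225) → cum 227
  mile 8 (B, w=70) → cum 297
  mile 12 (E, w=70) → cum 367  ≥ 332 → median here
  mile 21 (D, w=250) → cum 617
  mile 25 (G, w=7) → cum 624
  mile 30 (C, w=40) → cum 664
Optimal location: mile 12.

x = 12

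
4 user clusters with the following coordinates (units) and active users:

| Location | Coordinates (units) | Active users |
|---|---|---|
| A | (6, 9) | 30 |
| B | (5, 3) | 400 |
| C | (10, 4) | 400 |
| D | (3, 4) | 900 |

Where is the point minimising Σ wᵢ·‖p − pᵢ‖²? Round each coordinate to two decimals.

(5.13, 3.86)

The minimiser of Σwᵢ‖p−pᵢ‖² is the weighted centroid p* = (Σwᵢpᵢ)/(Σwᵢ).
Σwᵢ = 1730.
Σwᵢxᵢ = 30·6 + 400·5 + 400·10 + 900·3 = 8880.
Σwᵢyᵢ = 30·9 + 400·3 + 400·4 + 900·4 = 6670.
x* = 8880/1730 = 5.13, y* = 6670/1730 = 3.86.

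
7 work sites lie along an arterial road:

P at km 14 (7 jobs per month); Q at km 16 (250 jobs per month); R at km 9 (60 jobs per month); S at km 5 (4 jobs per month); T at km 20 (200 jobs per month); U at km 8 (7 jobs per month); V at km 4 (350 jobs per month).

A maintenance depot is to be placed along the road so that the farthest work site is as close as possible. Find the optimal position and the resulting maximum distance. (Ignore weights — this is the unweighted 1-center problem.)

location 12, max distance 8

The 1-center on a line is the midpoint of the two extreme points: leftmost at 4, rightmost at 20.
Optimal location = (4 + 20)/2 = 12; maximum distance = (20 − 4)/2 = 8.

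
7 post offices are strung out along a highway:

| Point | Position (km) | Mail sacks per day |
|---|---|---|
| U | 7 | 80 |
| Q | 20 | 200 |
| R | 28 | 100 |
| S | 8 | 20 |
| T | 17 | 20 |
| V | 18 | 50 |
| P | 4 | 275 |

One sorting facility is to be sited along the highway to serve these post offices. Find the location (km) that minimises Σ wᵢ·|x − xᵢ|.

For a sum of weighted absolute distances on a line, the optimum is the weighted median (not the mean). Total weight W = 745; half-weight = 372.5.
Sort by position and accumulate weight:
  km 4 (P, w=275) → cum 275
  km 7 (U, w=80) → cum 355
  km 8 (S, w=20) → cum 375  ≥ 372.5 → median here
  km 17 (T, w=20) → cum 395
  km 18 (V, w=50) → cum 445
  km 20 (Q, w=200) → cum 645
  km 28 (R, w=100) → cum 745
Optimal location: km 8.

x = 8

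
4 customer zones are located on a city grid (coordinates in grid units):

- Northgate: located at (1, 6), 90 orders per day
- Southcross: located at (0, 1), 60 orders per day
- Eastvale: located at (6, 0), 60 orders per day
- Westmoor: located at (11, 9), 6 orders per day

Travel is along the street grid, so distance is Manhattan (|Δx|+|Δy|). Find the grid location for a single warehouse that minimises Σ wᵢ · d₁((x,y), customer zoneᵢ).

(1, 1)

Manhattan distance separates: Σwᵢ(|x−xᵢ|+|y−yᵢ|) = Σwᵢ|x−xᵢ| + Σwᵢ|y−yᵢ|, so x and y are optimised independently as 1-D weighted medians.
Total weight W = 216; half = 108.
x-coordinate, sorted with cumulative weight:
  x=0 (Southcross, w=60) cum 60
  x=1 (Northgate, w=90) cum 150  ← median
  x=6 (Eastvale, w=60) cum 210
  x=11 (Westmoor, w=6) cum 216
⇒ x* = 1
y-coordinate, sorted with cumulative weight:
  y=0 (Eastvale, w=60) cum 60
  y=1 (Southcross, w=60) cum 120  ← median
  y=6 (Northgate, w=90) cum 210
  y=9 (Westmoor, w=6) cum 216
⇒ y* = 1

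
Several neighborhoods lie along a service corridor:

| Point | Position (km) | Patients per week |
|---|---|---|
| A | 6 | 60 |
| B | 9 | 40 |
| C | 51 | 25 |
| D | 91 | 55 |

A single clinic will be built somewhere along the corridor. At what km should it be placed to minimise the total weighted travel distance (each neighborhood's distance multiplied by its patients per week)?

For a sum of weighted absolute distances on a line, the optimum is the weighted median (not the mean). Total weight W = 180; half-weight = 90.
Sort by position and accumulate weight:
  km 6 (A, w=60) → cum 60
  km 9 (B, w=40) → cum 100  ≥ 90 → median here
  km 51 (C, w=25) → cum 125
  km 91 (D, w=55) → cum 180
Optimal location: km 9.

x = 9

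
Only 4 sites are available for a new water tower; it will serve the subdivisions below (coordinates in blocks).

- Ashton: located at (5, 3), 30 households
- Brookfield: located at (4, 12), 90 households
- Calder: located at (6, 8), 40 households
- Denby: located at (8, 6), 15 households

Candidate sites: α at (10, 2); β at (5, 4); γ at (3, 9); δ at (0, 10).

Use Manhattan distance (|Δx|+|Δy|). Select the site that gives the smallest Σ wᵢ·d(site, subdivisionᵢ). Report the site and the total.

γ, total 880 blocks

Total weighted distance at each candidate:
  α (10, 2): total = 2110
  β (5, 4): total = 1115
  γ (3, 9): total = 880
  δ (0, 10): total = 1400
Minimum is at γ with total 880 blocks.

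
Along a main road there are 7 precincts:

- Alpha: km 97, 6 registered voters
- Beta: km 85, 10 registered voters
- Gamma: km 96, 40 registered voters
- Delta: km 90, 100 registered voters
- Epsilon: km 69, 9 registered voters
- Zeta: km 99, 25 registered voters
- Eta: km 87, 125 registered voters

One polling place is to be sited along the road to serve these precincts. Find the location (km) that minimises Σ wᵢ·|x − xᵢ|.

x = 90

For a sum of weighted absolute distances on a line, the optimum is the weighted median (not the mean). Total weight W = 315; half-weight = 157.5.
Sort by position and accumulate weight:
  km 69 (Epsilon, w=9) → cum 9
  km 85 (Beta, w=10) → cum 19
  km 87 (Eta, w=125) → cum 144
  km 90 (Delta, w=100) → cum 244  ≥ 157.5 → median here
  km 96 (Gamma, w=40) → cum 284
  km 97 (Alpha, w=6) → cum 290
  km 99 (Zeta, w=25) → cum 315
Optimal location: km 90.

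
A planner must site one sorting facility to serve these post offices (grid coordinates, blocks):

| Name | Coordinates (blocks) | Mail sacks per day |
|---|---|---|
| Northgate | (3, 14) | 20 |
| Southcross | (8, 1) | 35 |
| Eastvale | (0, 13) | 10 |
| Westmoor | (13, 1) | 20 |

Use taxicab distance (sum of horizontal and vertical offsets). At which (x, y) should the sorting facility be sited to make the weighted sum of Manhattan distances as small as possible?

(8, 1)

Manhattan distance separates: Σwᵢ(|x−xᵢ|+|y−yᵢ|) = Σwᵢ|x−xᵢ| + Σwᵢ|y−yᵢ|, so x and y are optimised independently as 1-D weighted medians.
Total weight W = 85; half = 42.5.
x-coordinate, sorted with cumulative weight:
  x=0 (Eastvale, w=10) cum 10
  x=3 (Northgate, w=20) cum 30
  x=8 (Southcross, w=35) cum 65  ← median
  x=13 (Westmoor, w=20) cum 85
⇒ x* = 8
y-coordinate, sorted with cumulative weight:
  y=1 (Southcross, w=35) cum 35
  y=1 (Westmoor, w=20) cum 55  ← median
  y=13 (Eastvale, w=10) cum 65
  y=14 (Northgate, w=20) cum 85
⇒ y* = 1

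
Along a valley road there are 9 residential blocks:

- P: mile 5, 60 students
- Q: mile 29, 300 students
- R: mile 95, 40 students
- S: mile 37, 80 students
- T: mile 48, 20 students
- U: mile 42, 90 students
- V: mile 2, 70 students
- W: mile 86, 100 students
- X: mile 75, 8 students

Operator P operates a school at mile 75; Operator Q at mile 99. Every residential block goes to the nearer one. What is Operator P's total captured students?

728

The indifferent point is the midpoint (75+99)/2 = 87; residential blocks left of it (closer to Operator P at 75) go to Operator P, those right go to Operator Q.
  V at 2 (w=70) → Operator P
  P at 5 (w=60) → Operator P
  Q at 29 (w=300) → Operator P
  S at 37 (w=80) → Operator P
  U at 42 (w=90) → Operator P
  T at 48 (w=20) → Operator P
  X at 75 (w=8) → Operator P
  W at 86 (w=100) → Operator P
  R at 95 (w=40) → Operator Q
Operator P captures 728; Operator Q captures 40.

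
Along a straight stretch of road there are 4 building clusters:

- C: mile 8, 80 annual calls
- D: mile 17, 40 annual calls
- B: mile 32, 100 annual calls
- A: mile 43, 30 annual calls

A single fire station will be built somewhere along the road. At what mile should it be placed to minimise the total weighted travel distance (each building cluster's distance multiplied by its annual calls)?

x = 32

For a sum of weighted absolute distances on a line, the optimum is the weighted median (not the mean). Total weight W = 250; half-weight = 125.
Sort by position and accumulate weight:
  mile 8 (C, w=80) → cum 80
  mile 17 (D, w=40) → cum 120
  mile 32 (B, w=100) → cum 220  ≥ 125 → median here
  mile 43 (A, w=30) → cum 250
Optimal location: mile 32.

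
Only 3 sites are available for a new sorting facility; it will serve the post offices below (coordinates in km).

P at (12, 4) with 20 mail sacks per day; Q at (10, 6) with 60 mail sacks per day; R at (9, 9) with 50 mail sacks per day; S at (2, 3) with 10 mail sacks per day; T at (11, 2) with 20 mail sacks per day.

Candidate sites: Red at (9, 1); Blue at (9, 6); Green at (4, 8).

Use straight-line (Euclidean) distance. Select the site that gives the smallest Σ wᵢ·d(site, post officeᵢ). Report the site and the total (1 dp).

Total weighted distance at each candidate:
  Red (9, 1): total = 908.3
  Blue (9, 6): total = 447.7
  Green (4, 8): total = 1051.6
Minimum is at Blue with total 447.7 km.

Blue, total 447.7 km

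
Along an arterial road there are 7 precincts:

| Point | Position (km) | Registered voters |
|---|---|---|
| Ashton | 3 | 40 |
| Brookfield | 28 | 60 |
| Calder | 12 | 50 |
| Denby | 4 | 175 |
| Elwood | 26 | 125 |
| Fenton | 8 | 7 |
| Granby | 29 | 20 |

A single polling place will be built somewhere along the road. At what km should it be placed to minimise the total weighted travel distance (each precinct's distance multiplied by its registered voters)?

For a sum of weighted absolute distances on a line, the optimum is the weighted median (not the mean). Total weight W = 477; half-weight = 238.5.
Sort by position and accumulate weight:
  km 3 (Ashton, w=40) → cum 40
  km 4 (Denby, w=175) → cum 215
  km 8 (Fenton, w=7) → cum 222
  km 12 (Calder, w=50) → cum 272  ≥ 238.5 → median here
  km 26 (Elwood, w=125) → cum 397
  km 28 (Brookfield, w=60) → cum 457
  km 29 (Granby, w=20) → cum 477
Optimal location: km 12.

x = 12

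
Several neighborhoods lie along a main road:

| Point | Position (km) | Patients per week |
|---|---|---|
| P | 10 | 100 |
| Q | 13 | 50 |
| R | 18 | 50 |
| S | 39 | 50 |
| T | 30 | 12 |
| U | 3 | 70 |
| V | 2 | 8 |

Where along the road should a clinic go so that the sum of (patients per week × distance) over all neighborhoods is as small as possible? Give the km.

For a sum of weighted absolute distances on a line, the optimum is the weighted median (not the mean). Total weight W = 340; half-weight = 170.
Sort by position and accumulate weight:
  km 2 (V, w=8) → cum 8
  km 3 (U, w=70) → cum 78
  km 10 (P, w=100) → cum 178  ≥ 170 → median here
  km 13 (Q, w=50) → cum 228
  km 18 (R, w=50) → cum 278
  km 30 (T, w=12) → cum 290
  km 39 (S, w=50) → cum 340
Optimal location: km 10.

x = 10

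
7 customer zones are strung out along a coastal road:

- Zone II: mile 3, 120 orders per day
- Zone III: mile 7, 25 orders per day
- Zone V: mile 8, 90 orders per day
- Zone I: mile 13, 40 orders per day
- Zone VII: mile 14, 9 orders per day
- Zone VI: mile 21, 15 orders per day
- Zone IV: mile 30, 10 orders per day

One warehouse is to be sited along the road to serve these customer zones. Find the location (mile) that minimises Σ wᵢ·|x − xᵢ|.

For a sum of weighted absolute distances on a line, the optimum is the weighted median (not the mean). Total weight W = 309; half-weight = 154.5.
Sort by position and accumulate weight:
  mile 3 (Zone II, w=120) → cum 120
  mile 7 (Zone III, w=25) → cum 145
  mile 8 (Zone V, w=90) → cum 235  ≥ 154.5 → median here
  mile 13 (Zone I, w=40) → cum 275
  mile 14 (Zone VII, w=9) → cum 284
  mile 21 (Zone VI, w=15) → cum 299
  mile 30 (Zone IV, w=10) → cum 309
Optimal location: mile 8.

x = 8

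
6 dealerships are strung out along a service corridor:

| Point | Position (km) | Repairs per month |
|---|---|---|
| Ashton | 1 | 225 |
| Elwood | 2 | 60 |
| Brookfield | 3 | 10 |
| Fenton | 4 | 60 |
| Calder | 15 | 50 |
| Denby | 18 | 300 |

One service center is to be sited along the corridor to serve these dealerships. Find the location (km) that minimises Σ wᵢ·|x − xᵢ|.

x = 4

For a sum of weighted absolute distances on a line, the optimum is the weighted median (not the mean). Total weight W = 705; half-weight = 352.5.
Sort by position and accumulate weight:
  km 1 (Ashton, w=225) → cum 225
  km 2 (Elwood, w=60) → cum 285
  km 3 (Brookfield, w=10) → cum 295
  km 4 (Fenton, w=60) → cum 355  ≥ 352.5 → median here
  km 15 (Calder, w=50) → cum 405
  km 18 (Denby, w=300) → cum 705
Optimal location: km 4.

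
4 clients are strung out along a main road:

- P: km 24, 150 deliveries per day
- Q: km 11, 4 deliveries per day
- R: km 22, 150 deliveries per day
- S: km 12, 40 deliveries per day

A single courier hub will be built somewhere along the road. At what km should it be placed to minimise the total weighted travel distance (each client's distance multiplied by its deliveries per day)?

For a sum of weighted absolute distances on a line, the optimum is the weighted median (not the mean). Total weight W = 344; half-weight = 172.
Sort by position and accumulate weight:
  km 11 (Q, w=4) → cum 4
  km 12 (S, w=40) → cum 44
  km 22 (R, w=150) → cum 194  ≥ 172 → median here
  km 24 (P, w=150) → cum 344
Optimal location: km 22.

x = 22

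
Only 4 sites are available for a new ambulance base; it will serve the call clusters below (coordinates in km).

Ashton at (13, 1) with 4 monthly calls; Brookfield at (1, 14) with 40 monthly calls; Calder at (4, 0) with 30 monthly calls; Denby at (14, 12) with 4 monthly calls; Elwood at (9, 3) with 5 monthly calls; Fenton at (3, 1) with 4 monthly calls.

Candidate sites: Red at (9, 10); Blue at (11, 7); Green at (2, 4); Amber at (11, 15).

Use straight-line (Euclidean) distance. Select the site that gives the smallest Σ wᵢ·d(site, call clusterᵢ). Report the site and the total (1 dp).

Green, total 687.5 km

Total weighted distance at each candidate:
  Red (9, 10): total = 832.4
  Blue (11, 7): total = 896.2
  Green (2, 4): total = 687.5
  Amber (11, 15): total = 1097.4
Minimum is at Green with total 687.5 km.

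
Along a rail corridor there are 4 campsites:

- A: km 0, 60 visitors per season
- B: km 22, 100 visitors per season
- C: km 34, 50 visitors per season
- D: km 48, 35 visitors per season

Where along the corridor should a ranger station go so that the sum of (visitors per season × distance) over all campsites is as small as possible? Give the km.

For a sum of weighted absolute distances on a line, the optimum is the weighted median (not the mean). Total weight W = 245; half-weight = 122.5.
Sort by position and accumulate weight:
  km 0 (A, w=60) → cum 60
  km 22 (B, w=100) → cum 160  ≥ 122.5 → median here
  km 34 (C, w=50) → cum 210
  km 48 (D, w=35) → cum 245
Optimal location: km 22.

x = 22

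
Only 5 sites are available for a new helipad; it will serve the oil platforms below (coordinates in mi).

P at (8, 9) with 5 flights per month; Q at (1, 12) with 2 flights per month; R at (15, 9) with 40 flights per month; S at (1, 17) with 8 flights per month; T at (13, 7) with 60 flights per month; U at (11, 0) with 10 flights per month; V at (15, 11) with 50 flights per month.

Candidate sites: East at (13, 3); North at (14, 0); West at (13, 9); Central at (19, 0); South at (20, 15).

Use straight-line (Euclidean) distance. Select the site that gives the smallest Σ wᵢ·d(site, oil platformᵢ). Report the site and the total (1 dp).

Total weighted distance at each candidate:
  East (13, 3): total = 1157.9
  North (14, 0): total = 1629.4
  West (13, 9): total = 598.7
  Central (19, 0): total = 1924.8
  South (20, 15): total = 1703.7
Minimum is at West with total 598.7 mi.

West, total 598.7 mi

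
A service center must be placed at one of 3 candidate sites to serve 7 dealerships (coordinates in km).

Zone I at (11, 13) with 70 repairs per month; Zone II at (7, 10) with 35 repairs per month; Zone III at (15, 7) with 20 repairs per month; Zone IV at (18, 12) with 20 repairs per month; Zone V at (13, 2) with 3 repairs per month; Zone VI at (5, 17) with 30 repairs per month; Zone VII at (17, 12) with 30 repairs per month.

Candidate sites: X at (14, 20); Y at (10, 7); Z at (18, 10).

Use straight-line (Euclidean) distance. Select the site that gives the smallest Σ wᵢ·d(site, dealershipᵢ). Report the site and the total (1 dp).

Total weighted distance at each candidate:
  X (14, 20): total = 1995.0
  Y (10, 7): total = 1473.9
  Z (18, 10): total = 1581.3
Minimum is at Y with total 1473.9 km.

Y, total 1473.9 km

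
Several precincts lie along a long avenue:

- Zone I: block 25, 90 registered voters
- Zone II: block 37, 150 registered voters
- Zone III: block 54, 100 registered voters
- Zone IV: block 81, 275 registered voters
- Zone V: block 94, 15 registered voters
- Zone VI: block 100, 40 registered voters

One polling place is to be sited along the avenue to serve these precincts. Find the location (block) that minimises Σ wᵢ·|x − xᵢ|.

x = 54

For a sum of weighted absolute distances on a line, the optimum is the weighted median (not the mean). Total weight W = 670; half-weight = 335.
Sort by position and accumulate weight:
  block 25 (Zone I, w=90) → cum 90
  block 37 (Zone II, w=150) → cum 240
  block 54 (Zone III, w=100) → cum 340  ≥ 335 → median here
  block 81 (Zone IV, w=275) → cum 615
  block 94 (Zone V, w=15) → cum 630
  block 100 (Zone VI, w=40) → cum 670
Optimal location: block 54.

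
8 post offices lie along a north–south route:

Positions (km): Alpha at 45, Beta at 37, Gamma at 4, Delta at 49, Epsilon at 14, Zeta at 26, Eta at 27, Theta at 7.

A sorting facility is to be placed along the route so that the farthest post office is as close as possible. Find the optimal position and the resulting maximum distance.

The 1-center on a line is the midpoint of the two extreme points: leftmost at 4, rightmost at 49.
Optimal location = (4 + 49)/2 = 26.5; maximum distance = (49 − 4)/2 = 22.5.

location 26.5, max distance 22.5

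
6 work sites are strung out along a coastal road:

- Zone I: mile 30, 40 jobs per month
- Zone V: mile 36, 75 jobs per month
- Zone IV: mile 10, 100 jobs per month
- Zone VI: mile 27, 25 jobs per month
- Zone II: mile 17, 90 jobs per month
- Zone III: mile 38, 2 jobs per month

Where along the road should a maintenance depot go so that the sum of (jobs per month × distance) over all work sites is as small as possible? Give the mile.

For a sum of weighted absolute distances on a line, the optimum is the weighted median (not the mean). Total weight W = 332; half-weight = 166.
Sort by position and accumulate weight:
  mile 10 (Zone IV, w=100) → cum 100
  mile 17 (Zone II, w=90) → cum 190  ≥ 166 → median here
  mile 27 (Zone VI, w=25) → cum 215
  mile 30 (Zone I, w=40) → cum 255
  mile 36 (Zone V, w=75) → cum 330
  mile 38 (Zone III, w=2) → cum 332
Optimal location: mile 17.

x = 17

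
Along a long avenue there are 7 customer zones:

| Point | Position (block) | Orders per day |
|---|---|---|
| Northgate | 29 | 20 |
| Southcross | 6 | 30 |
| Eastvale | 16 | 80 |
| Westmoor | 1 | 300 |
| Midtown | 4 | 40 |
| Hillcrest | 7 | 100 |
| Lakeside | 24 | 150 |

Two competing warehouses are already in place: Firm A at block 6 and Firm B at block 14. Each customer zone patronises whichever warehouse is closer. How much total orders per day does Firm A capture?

The indifferent point is the midpoint (6+14)/2 = 10; customer zones left of it (closer to Firm A at 6) go to Firm A, those right go to Firm B.
  Westmoor at 1 (w=300) → Firm A
  Midtown at 4 (w=40) → Firm A
  Southcross at 6 (w=30) → Firm A
  Hillcrest at 7 (w=100) → Firm A
  Eastvale at 16 (w=80) → Firm B
  Lakeside at 24 (w=150) → Firm B
  Northgate at 29 (w=20) → Firm B
Firm A captures 470; Firm B captures 250.

470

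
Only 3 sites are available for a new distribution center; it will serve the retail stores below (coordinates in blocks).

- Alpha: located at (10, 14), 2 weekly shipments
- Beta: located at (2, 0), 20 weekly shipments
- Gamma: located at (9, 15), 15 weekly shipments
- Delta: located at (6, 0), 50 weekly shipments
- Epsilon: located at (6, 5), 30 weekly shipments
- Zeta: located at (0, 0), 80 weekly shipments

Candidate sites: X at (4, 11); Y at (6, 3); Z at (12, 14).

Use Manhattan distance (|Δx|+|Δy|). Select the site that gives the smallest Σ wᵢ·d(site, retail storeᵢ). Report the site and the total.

Y, total 1325 blocks

Total weighted distance at each candidate:
  X (4, 11): total = 2503
  Y (6, 3): total = 1325
  Z (12, 14): total = 4074
Minimum is at Y with total 1325 blocks.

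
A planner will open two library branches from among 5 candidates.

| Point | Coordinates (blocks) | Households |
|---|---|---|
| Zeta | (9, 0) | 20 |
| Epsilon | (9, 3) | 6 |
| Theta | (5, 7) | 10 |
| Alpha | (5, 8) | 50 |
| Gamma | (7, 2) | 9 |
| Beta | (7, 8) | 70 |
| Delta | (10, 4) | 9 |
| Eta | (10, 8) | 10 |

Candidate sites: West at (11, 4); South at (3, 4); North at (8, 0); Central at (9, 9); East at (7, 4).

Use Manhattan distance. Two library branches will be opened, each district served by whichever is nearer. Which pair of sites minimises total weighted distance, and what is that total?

{North, Central}, total 665

Evaluate every pair (each demand assigned to the nearer of the two):
  {North, Central}: total = 665
  {Central, East}: total = 713
  {West, Central}: total = 741
  {North, East}: total = 783
  {West, East}: total = 845
  {South, Central}: total = 854
  {South, East}: total = 883
  {South, North}: total = 1135
  {West, South}: total = 1161
  {West, North}: total = 1274
Best pair: {North, Central} with total 665.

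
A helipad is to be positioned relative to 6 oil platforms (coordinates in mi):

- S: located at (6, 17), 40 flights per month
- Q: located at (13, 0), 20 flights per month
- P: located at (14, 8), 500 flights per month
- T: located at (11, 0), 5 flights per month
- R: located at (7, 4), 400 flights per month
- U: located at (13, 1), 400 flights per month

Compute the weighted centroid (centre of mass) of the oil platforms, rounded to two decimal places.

(11.40, 4.89)

The minimiser of Σwᵢ‖p−pᵢ‖² is the weighted centroid p* = (Σwᵢpᵢ)/(Σwᵢ).
Σwᵢ = 1365.
Σwᵢxᵢ = 40·6 + 20·13 + 500·14 + 5·11 + 400·7 + 400·13 = 15555.
Σwᵢyᵢ = 40·17 + 20·0 + 500·8 + 5·0 + 400·4 + 400·1 = 6680.
x* = 15555/1365 = 11.40, y* = 6680/1365 = 4.89.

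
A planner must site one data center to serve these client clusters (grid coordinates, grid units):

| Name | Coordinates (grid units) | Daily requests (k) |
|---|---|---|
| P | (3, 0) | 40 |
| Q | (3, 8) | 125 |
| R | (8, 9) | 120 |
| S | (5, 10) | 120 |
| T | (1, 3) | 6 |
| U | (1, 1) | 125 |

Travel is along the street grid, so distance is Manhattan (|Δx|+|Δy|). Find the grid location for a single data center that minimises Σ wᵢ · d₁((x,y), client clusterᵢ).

Manhattan distance separates: Σwᵢ(|x−xᵢ|+|y−yᵢ|) = Σwᵢ|x−xᵢ| + Σwᵢ|y−yᵢ|, so x and y are optimised independently as 1-D weighted medians.
Total weight W = 536; half = 268.
x-coordinate, sorted with cumulative weight:
  x=1 (T, w=6) cum 6
  x=1 (U, w=125) cum 131
  x=3 (P, w=40) cum 171
  x=3 (Q, w=125) cum 296  ← median
  x=5 (S, w=120) cum 416
  x=8 (R, w=120) cum 536
⇒ x* = 3
y-coordinate, sorted with cumulative weight:
  y=0 (P, w=40) cum 40
  y=1 (U, w=125) cum 165
  y=3 (T, w=6) cum 171
  y=8 (Q, w=125) cum 296  ← median
  y=9 (R, w=120) cum 416
  y=10 (S, w=120) cum 536
⇒ y* = 8

(3, 8)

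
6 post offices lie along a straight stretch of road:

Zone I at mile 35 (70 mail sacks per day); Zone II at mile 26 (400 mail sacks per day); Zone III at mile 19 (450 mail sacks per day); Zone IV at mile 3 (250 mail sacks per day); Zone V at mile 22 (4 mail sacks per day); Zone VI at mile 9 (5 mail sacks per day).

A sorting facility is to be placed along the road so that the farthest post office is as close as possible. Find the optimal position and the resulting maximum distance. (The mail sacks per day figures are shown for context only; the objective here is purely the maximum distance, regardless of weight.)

The 1-center on a line is the midpoint of the two extreme points: leftmost at 3, rightmost at 35.
Optimal location = (3 + 35)/2 = 19; maximum distance = (35 − 3)/2 = 16.

location 19, max distance 16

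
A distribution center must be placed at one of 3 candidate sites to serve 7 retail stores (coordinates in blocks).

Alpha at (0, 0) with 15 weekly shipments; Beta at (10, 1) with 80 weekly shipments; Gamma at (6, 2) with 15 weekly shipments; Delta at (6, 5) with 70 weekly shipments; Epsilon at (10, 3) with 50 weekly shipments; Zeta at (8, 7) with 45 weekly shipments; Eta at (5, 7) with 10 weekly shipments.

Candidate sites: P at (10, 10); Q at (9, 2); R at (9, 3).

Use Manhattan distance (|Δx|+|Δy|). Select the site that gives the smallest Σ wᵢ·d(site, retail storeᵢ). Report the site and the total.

R, total 1185 blocks

Total weighted distance at each candidate:
  P (10, 10): total = 2485
  Q (9, 2): total = 1250
  R (9, 3): total = 1185
Minimum is at R with total 1185 blocks.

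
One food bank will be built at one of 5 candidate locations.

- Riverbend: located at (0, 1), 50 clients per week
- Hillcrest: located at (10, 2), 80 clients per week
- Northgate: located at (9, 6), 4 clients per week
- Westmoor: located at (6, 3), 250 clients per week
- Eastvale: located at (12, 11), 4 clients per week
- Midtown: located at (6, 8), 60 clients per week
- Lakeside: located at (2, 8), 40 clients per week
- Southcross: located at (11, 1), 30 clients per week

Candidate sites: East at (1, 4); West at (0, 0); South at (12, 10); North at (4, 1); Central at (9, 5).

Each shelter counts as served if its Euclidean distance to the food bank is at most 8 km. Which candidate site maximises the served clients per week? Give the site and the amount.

Coverage radius r = 8 km; a point is covered iff (Δx)²+(Δy)² ≤ 8² = 64.
  East (1, 4): covers {Riverbend, Westmoor, Midtown, Lakeside} → 400
  West (0, 0): covers {Riverbend, Westmoor} → 300
  South (12, 10): covers {Northgate, Eastvale, Midtown} → 68
  North (4, 1): covers {Riverbend, Hillcrest, Northgate, Westmoor, Midtown, Lakeside, Southcross} → 514
  Central (9, 5): covers {Hillcrest, Northgate, Westmoor, Eastvale, Midtown, Lakeside, Southcross} → 468
Maximum coverage at North: 514 clients per week.

North, covering 514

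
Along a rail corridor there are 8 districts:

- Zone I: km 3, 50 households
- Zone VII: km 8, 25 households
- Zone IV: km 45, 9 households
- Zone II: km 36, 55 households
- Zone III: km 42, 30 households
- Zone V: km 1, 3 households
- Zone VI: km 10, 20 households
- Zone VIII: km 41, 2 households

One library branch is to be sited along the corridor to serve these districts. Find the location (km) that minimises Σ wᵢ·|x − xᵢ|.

For a sum of weighted absolute distances on a line, the optimum is the weighted median (not the mean). Total weight W = 194; half-weight = 97.
Sort by position and accumulate weight:
  km 1 (Zone V, w=3) → cum 3
  km 3 (Zone I, w=50) → cum 53
  km 8 (Zone VII, w=25) → cum 78
  km 10 (Zone VI, w=20) → cum 98  ≥ 97 → median here
  km 36 (Zone II, w=55) → cum 153
  km 41 (Zone VIII, w=2) → cum 155
  km 42 (Zone III, w=30) → cum 185
  km 45 (Zone IV, w=9) → cum 194
Optimal location: km 10.

x = 10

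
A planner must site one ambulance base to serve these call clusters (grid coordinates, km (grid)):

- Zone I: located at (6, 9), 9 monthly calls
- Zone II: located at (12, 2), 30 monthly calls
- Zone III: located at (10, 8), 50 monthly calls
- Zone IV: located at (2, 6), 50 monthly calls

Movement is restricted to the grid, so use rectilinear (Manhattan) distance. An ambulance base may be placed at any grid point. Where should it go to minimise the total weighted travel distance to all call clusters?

Manhattan distance separates: Σwᵢ(|x−xᵢ|+|y−yᵢ|) = Σwᵢ|x−xᵢ| + Σwᵢ|y−yᵢ|, so x and y are optimised independently as 1-D weighted medians.
Total weight W = 139; half = 69.5.
x-coordinate, sorted with cumulative weight:
  x=2 (Zone IV, w=50) cum 50
  x=6 (Zone I, w=9) cum 59
  x=10 (Zone III, w=50) cum 109  ← median
  x=12 (Zone II, w=30) cum 139
⇒ x* = 10
y-coordinate, sorted with cumulative weight:
  y=2 (Zone II, w=30) cum 30
  y=6 (Zone IV, w=50) cum 80  ← median
  y=8 (Zone III, w=50) cum 130
  y=9 (Zone I, w=9) cum 139
⇒ y* = 6

(10, 6)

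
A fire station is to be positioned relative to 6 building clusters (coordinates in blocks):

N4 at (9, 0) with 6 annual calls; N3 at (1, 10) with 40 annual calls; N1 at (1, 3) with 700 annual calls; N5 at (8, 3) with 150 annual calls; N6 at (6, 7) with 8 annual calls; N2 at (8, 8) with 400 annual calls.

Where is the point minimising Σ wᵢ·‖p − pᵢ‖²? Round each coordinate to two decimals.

The minimiser of Σwᵢ‖p−pᵢ‖² is the weighted centroid p* = (Σwᵢpᵢ)/(Σwᵢ).
Σwᵢ = 1304.
Σwᵢxᵢ = 6·9 + 40·1 + 700·1 + 150·8 + 8·6 + 400·8 = 5242.
Σwᵢyᵢ = 6·0 + 40·10 + 700·3 + 150·3 + 8·7 + 400·8 = 6206.
x* = 5242/1304 = 4.02, y* = 6206/1304 = 4.76.

(4.02, 4.76)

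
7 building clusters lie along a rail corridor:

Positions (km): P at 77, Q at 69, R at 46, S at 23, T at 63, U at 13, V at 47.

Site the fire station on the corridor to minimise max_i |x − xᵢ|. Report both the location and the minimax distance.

The 1-center on a line is the midpoint of the two extreme points: leftmost at 13, rightmost at 77.
Optimal location = (13 + 77)/2 = 45; maximum distance = (77 − 13)/2 = 32.

location 45, max distance 32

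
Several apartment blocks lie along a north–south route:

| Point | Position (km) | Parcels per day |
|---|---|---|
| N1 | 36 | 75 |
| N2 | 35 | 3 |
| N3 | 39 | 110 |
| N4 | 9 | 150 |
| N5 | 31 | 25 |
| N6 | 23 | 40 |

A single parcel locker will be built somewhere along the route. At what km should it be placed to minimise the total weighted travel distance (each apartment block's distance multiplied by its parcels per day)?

For a sum of weighted absolute distances on a line, the optimum is the weighted median (not the mean). Total weight W = 403; half-weight = 201.5.
Sort by position and accumulate weight:
  km 9 (N4, w=150) → cum 150
  km 23 (N6, w=40) → cum 190
  km 31 (N5, w=25) → cum 215  ≥ 201.5 → median here
  km 35 (N2, w=3) → cum 218
  km 36 (N1, w=75) → cum 293
  km 39 (N3, w=110) → cum 403
Optimal location: km 31.

x = 31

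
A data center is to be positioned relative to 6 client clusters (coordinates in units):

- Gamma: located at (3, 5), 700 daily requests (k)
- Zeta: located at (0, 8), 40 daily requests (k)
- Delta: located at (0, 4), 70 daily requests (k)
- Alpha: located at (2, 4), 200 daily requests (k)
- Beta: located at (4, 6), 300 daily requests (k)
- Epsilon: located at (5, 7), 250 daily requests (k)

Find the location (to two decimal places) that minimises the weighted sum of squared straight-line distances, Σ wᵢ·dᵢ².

The minimiser of Σwᵢ‖p−pᵢ‖² is the weighted centroid p* = (Σwᵢpᵢ)/(Σwᵢ).
Σwᵢ = 1560.
Σwᵢxᵢ = 700·3 + 40·0 + 70·0 + 200·2 + 300·4 + 250·5 = 4950.
Σwᵢyᵢ = 700·5 + 40·8 + 70·4 + 200·4 + 300·6 + 250·7 = 8450.
x* = 4950/1560 = 3.17, y* = 8450/1560 = 5.42.

(3.17, 5.42)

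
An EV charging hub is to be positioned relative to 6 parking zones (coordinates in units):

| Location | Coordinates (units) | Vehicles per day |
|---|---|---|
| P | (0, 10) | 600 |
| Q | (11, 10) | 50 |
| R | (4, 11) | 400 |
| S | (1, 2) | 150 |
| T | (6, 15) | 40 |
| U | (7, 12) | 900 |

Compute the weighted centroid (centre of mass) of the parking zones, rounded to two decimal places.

(4.13, 10.56)

The minimiser of Σwᵢ‖p−pᵢ‖² is the weighted centroid p* = (Σwᵢpᵢ)/(Σwᵢ).
Σwᵢ = 2140.
Σwᵢxᵢ = 600·0 + 50·11 + 400·4 + 150·1 + 40·6 + 900·7 = 8840.
Σwᵢyᵢ = 600·10 + 50·10 + 400·11 + 150·2 + 40·15 + 900·12 = 22600.
x* = 8840/2140 = 4.13, y* = 22600/2140 = 10.56.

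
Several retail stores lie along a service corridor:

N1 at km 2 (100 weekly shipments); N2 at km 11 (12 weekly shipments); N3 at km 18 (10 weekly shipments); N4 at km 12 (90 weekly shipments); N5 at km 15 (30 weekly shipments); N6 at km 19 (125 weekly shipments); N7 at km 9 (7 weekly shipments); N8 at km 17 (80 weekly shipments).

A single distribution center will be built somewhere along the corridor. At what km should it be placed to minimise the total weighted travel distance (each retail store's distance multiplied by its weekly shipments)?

For a sum of weighted absolute distances on a line, the optimum is the weighted median (not the mean). Total weight W = 454; half-weight = 227.
Sort by position and accumulate weight:
  km 2 (N1, w=100) → cum 100
  km 9 (N7, w=7) → cum 107
  km 11 (N2, w=12) → cum 119
  km 12 (N4, w=90) → cum 209
  km 15 (N5, w=30) → cum 239  ≥ 227 → median here
  km 17 (N8, w=80) → cum 319
  km 18 (N3, w=10) → cum 329
  km 19 (N6, w=125) → cum 454
Optimal location: km 15.

x = 15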